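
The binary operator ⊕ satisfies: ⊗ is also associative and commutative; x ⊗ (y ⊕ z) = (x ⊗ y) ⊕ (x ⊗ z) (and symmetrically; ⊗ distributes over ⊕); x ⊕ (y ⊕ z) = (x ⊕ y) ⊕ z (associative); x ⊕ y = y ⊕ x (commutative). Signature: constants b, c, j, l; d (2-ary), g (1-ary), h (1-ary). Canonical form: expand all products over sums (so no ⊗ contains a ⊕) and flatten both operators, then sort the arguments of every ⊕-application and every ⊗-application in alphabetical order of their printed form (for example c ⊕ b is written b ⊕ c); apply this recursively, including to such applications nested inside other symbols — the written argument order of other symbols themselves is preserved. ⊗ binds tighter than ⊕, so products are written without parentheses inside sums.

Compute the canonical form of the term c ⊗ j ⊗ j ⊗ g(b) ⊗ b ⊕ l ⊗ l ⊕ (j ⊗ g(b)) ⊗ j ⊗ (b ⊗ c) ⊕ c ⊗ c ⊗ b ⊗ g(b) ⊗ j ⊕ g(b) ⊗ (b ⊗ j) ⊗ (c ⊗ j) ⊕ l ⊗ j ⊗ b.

Answer: b ⊗ c ⊗ c ⊗ g(b) ⊗ j ⊕ b ⊗ c ⊗ g(b) ⊗ j ⊗ j ⊕ b ⊗ c ⊗ g(b) ⊗ j ⊗ j ⊕ b ⊗ c ⊗ g(b) ⊗ j ⊗ j ⊕ b ⊗ j ⊗ l ⊕ l ⊗ l

Derivation:
Flatten:  b ⊗ c ⊗ g(b) ⊗ j ⊗ j ⊕ l ⊗ l ⊕ b ⊗ c ⊗ g(b) ⊗ j ⊗ j ⊕ b ⊗ c ⊗ c ⊗ g(b) ⊗ j ⊕ b ⊗ c ⊗ g(b) ⊗ j ⊗ j ⊕ b ⊗ j ⊗ l
Sort arguments:  b ⊗ c ⊗ c ⊗ g(b) ⊗ j ⊕ b ⊗ c ⊗ g(b) ⊗ j ⊗ j ⊕ b ⊗ c ⊗ g(b) ⊗ j ⊗ j ⊕ b ⊗ c ⊗ g(b) ⊗ j ⊗ j ⊕ b ⊗ j ⊗ l ⊕ l ⊗ l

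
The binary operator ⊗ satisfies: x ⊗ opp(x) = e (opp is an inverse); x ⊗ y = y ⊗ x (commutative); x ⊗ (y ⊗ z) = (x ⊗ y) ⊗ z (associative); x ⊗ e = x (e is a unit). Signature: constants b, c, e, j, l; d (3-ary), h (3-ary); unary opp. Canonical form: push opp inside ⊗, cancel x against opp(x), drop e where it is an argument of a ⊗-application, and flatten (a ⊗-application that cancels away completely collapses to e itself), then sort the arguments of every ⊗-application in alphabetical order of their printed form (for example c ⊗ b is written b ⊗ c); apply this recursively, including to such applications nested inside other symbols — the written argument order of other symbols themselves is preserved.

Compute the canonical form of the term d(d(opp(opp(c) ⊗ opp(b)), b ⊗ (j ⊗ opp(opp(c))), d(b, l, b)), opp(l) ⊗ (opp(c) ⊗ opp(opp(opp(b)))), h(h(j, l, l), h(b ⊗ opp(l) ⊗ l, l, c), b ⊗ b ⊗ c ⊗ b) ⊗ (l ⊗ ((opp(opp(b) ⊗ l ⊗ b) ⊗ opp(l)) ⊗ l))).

Descend into:  h(h(j, l, l), h(b ⊗ opp(l) ⊗ l, l, c), b ⊗ b ⊗ c ⊗ b) ⊗ (l ⊗ ((opp(opp(b) ⊗ l ⊗ b) ⊗ opp(l)) ⊗ l))
Push opp inside:  distribute opp over ⊗ and collapse double opp
Cancel:  l cancels; b cancels
Combine occurrences:  h(h(j, l, l), h(b, l, c), b ⊗ b ⊗ b ⊗ c)
Rebuild:  d(d(b ⊗ c, b ⊗ c ⊗ j, d(b, l, b)), opp(b) ⊗ opp(c) ⊗ opp(l), h(h(j, l, l), h(b, l, c), b ⊗ b ⊗ b ⊗ c))

Answer: d(d(b ⊗ c, b ⊗ c ⊗ j, d(b, l, b)), opp(b) ⊗ opp(c) ⊗ opp(l), h(h(j, l, l), h(b, l, c), b ⊗ b ⊗ b ⊗ c))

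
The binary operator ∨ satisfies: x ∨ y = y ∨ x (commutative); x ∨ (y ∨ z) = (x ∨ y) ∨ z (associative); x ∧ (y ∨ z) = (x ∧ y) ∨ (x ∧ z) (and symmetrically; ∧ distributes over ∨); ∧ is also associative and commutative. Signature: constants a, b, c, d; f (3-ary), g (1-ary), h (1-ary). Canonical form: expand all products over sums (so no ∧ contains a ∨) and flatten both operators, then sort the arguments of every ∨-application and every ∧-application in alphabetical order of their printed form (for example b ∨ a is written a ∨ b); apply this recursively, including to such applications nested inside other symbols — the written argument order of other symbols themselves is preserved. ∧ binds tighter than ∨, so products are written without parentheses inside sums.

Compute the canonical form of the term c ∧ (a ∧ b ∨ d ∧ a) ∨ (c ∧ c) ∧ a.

Answer: a ∧ b ∧ c ∨ a ∧ c ∧ c ∨ a ∧ c ∧ d

Derivation:
Expand:  a ∧ b ∧ c ∨ a ∧ c ∧ d ∨ a ∧ c ∧ c
Order the arguments:  a ∧ b ∧ c ∨ a ∧ c ∧ c ∨ a ∧ c ∧ d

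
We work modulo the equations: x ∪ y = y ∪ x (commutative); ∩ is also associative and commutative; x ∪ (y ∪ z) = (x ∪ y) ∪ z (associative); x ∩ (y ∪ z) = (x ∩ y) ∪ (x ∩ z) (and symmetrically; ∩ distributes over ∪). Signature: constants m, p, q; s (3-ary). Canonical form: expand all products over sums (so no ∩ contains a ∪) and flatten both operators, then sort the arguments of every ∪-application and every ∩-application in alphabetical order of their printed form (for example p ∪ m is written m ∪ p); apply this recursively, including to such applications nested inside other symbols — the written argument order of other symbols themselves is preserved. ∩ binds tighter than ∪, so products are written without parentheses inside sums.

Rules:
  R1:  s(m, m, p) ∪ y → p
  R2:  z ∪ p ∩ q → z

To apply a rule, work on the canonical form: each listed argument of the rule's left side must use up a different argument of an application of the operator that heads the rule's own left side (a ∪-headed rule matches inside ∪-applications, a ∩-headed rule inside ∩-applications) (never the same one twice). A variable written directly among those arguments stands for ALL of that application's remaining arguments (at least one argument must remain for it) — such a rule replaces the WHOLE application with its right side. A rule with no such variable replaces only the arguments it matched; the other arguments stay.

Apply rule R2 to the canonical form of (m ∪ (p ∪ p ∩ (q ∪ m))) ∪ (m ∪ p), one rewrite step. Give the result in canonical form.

Answer: m ∪ m ∪ m ∩ p ∪ p ∪ p

Derivation:
Canonical form:  m ∪ m ∪ m ∩ p ∪ p ∪ p ∪ p ∩ q
R2 matches:  uses p ∩ q;  z := m ∪ m ∪ m ∩ p ∪ p ∪ p
Every leftover argument binds to the variable; the entire application is replaced.
Giving:  m ∪ m ∪ m ∩ p ∪ p ∪ p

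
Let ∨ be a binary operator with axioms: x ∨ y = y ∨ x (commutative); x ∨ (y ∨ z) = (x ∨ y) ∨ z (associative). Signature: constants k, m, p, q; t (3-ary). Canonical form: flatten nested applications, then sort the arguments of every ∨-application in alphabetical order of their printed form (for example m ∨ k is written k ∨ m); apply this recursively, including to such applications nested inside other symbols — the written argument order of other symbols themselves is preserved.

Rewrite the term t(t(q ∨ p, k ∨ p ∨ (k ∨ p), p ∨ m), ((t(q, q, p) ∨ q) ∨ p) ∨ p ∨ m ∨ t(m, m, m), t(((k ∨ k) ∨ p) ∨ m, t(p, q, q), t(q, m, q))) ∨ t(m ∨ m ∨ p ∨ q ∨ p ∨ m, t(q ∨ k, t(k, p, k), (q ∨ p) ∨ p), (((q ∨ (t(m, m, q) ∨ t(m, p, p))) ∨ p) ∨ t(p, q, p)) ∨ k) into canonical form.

Simplify inside:  t(t(q ∨ p, k ∨ p ∨ (k ∨ p), p ∨ m), ((t(q, q, p) ∨ q) ∨ p) ∨ p ∨ m ∨ t(m, m, m), t(((k ∨ k) ∨ p) ∨ m, t(p, q, q), t(q, m, q)))  →  t(t(p ∨ q, k ∨ k ∨ p ∨ p, m ∨ p), m ∨ p ∨ p ∨ q ∨ t(m, m, m) ∨ t(q, q, p), t(k ∨ k ∨ m ∨ p, t(p, q, q), t(q, m, q)))
Canonicalize subterm:  t(m ∨ m ∨ p ∨ q ∨ p ∨ m, t(q ∨ k, t(k, p, k), (q ∨ p) ∨ p), (((q ∨ (t(m, m, q) ∨ t(m, p, p))) ∨ p) ∨ t(p, q, p)) ∨ k)  →  t(m ∨ m ∨ m ∨ p ∨ p ∨ q, t(k ∨ q, t(k, p, k), p ∨ p ∨ q), k ∨ p ∨ q ∨ t(m, m, q) ∨ t(m, p, p) ∨ t(p, q, p))
Sort arguments:  t(m ∨ m ∨ m ∨ p ∨ p ∨ q, t(k ∨ q, t(k, p, k), p ∨ p ∨ q), k ∨ p ∨ q ∨ t(m, m, q) ∨ t(m, p, p) ∨ t(p, q, p)) ∨ t(t(p ∨ q, k ∨ k ∨ p ∨ p, m ∨ p), m ∨ p ∨ p ∨ q ∨ t(m, m, m) ∨ t(q, q, p), t(k ∨ k ∨ m ∨ p, t(p, q, q), t(q, m, q)))

Answer: t(m ∨ m ∨ m ∨ p ∨ p ∨ q, t(k ∨ q, t(k, p, k), p ∨ p ∨ q), k ∨ p ∨ q ∨ t(m, m, q) ∨ t(m, p, p) ∨ t(p, q, p)) ∨ t(t(p ∨ q, k ∨ k ∨ p ∨ p, m ∨ p), m ∨ p ∨ p ∨ q ∨ t(m, m, m) ∨ t(q, q, p), t(k ∨ k ∨ m ∨ p, t(p, q, q), t(q, m, q)))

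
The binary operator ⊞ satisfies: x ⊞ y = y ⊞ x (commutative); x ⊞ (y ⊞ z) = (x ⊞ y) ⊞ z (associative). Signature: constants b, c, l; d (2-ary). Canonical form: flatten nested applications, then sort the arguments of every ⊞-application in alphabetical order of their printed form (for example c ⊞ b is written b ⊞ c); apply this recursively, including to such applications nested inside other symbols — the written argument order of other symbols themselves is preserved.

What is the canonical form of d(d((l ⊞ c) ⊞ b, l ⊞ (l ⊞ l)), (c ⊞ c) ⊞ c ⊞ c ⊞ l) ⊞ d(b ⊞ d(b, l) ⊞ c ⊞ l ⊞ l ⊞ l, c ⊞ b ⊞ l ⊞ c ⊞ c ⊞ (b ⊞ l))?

Canonicalize subterm:  d(d((l ⊞ c) ⊞ b, l ⊞ (l ⊞ l)), (c ⊞ c) ⊞ c ⊞ c ⊞ l)  →  d(d(b ⊞ c ⊞ l, l ⊞ l ⊞ l), c ⊞ c ⊞ c ⊞ c ⊞ l)
Canonicalize subterm:  d(b ⊞ d(b, l) ⊞ c ⊞ l ⊞ l ⊞ l, c ⊞ b ⊞ l ⊞ c ⊞ c ⊞ (b ⊞ l))  →  d(b ⊞ c ⊞ d(b, l) ⊞ l ⊞ l ⊞ l, b ⊞ b ⊞ c ⊞ c ⊞ c ⊞ l ⊞ l)
Order the arguments:  d(b ⊞ c ⊞ d(b, l) ⊞ l ⊞ l ⊞ l, b ⊞ b ⊞ c ⊞ c ⊞ c ⊞ l ⊞ l) ⊞ d(d(b ⊞ c ⊞ l, l ⊞ l ⊞ l), c ⊞ c ⊞ c ⊞ c ⊞ l)

Answer: d(b ⊞ c ⊞ d(b, l) ⊞ l ⊞ l ⊞ l, b ⊞ b ⊞ c ⊞ c ⊞ c ⊞ l ⊞ l) ⊞ d(d(b ⊞ c ⊞ l, l ⊞ l ⊞ l), c ⊞ c ⊞ c ⊞ c ⊞ l)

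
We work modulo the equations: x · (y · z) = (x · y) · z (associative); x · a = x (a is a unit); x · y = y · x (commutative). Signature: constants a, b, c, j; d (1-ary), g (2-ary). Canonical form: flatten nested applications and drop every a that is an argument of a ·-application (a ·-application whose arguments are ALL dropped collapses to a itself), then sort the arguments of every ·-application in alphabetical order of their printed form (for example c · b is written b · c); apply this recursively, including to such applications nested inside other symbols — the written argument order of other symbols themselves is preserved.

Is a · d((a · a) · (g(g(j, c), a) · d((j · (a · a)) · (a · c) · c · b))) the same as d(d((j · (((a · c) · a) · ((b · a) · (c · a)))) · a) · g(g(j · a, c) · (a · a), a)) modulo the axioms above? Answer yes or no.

Answer: yes — both canonical forms are d(d(b · c · c · j) · g(g(j, c), a))

Derivation:
Left:  a · d((a · a) · (g(g(j, c), a) · d((j · (a · a)) · (a · c) · c · b)))
  Canonicalize subterm:  d((a · a) · (g(g(j, c), a) · d((j · (a · a)) · (a · c) · c · b)))  →  d(d(b · c · c · j) · g(g(j, c), a))
  Units out:  drop a
  Sort arguments:  d(d(b · c · c · j) · g(g(j, c), a))
Right:  d(d((j · (((a · c) · a) · ((b · a) · (c · a)))) · a) · g(g(j · a, c) · (a · a), a))
  Focus inside:  d((j · (((a · c) · a) · ((b · a) · (c · a)))) · a) · g(g(j · a, c) · (a · a), a)
  Simplify inside:  d((j · (((a · c) · a) · ((b · a) · (c · a)))) · a)  →  d(b · c · c · j)
  Inside:  g(g(j · a, c) · (a · a), a)  →  g(g(j, c), a)
  Sort:  d(b · c · c · j) · g(g(j, c), a)
  Rebuild:  d(d(b · c · c · j) · g(g(j, c), a))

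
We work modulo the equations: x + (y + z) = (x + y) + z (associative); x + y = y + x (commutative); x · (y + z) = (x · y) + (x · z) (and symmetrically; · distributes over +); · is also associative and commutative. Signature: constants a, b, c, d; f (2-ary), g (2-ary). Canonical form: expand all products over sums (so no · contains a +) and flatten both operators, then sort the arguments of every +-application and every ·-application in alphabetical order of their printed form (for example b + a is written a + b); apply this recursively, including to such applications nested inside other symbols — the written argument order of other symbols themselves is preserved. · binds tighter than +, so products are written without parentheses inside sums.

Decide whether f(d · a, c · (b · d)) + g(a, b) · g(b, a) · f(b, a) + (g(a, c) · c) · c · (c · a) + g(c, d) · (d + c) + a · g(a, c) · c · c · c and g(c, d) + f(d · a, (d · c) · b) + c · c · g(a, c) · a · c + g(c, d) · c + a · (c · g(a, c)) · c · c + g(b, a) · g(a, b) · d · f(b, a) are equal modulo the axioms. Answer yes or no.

Answer: no — a · c · c · c · g(a, c) + a · c · c · c · g(a, c) + c · g(c, d) + d · g(c, d) + f(a · d, b · c · d) + f(b, a) · g(a, b) · g(b, a) vs a · c · c · c · g(a, c) + a · c · c · c · g(a, c) + c · g(c, d) + d · f(b, a) · g(a, b) · g(b, a) + f(a · d, b · c · d) + g(c, d)

Derivation:
Left:  f(d · a, c · (b · d)) + g(a, b) · g(b, a) · f(b, a) + (g(a, c) · c) · c · (c · a) + g(c, d) · (d + c) + a · g(a, c) · c · c · c
  Distribute:  f(a · d, b · c · d) + f(b, a) · g(a, b) · g(b, a) + a · c · c · c · g(a, c) + d · g(c, d) + c · g(c, d) + a · c · c · c · g(a, c)
  Sort:  a · c · c · c · g(a, c) + a · c · c · c · g(a, c) + c · g(c, d) + d · g(c, d) + f(a · d, b · c · d) + f(b, a) · g(a, b) · g(b, a)
Right:  g(c, d) + f(d · a, (d · c) · b) + c · c · g(a, c) · a · c + g(c, d) · c + a · (c · g(a, c)) · c · c + g(b, a) · g(a, b) · d · f(b, a)
  Un-nest:  g(c, d) + f(a · d, b · c · d) + a · c · c · c · g(a, c) + c · g(c, d) + a · c · c · c · g(a, c) + d · f(b, a) · g(a, b) · g(b, a)
  Sort:  a · c · c · c · g(a, c) + a · c · c · c · g(a, c) + c · g(c, d) + d · f(b, a) · g(a, b) · g(b, a) + f(a · d, b · c · d) + g(c, d)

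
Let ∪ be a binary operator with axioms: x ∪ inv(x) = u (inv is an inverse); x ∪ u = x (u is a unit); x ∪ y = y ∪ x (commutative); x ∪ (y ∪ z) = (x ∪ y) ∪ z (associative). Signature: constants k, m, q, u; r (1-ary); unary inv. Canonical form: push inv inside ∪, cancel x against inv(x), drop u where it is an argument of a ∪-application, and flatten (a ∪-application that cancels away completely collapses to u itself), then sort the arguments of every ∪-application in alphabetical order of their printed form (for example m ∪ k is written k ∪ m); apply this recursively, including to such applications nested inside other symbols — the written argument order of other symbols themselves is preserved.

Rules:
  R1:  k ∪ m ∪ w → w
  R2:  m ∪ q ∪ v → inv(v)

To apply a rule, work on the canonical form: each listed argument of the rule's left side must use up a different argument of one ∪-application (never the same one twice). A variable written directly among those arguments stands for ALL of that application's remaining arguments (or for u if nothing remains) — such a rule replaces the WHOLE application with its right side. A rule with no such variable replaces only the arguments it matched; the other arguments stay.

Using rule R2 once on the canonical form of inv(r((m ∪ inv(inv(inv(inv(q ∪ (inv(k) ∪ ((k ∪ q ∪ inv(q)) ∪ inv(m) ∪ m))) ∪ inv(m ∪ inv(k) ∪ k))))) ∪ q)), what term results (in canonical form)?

Canonical form:  inv(r(m ∪ m ∪ q ∪ q))
Apply R2:  consuming m, q;  v := m ∪ q
Every leftover argument binds to the variable; the entire application is replaced.
Giving:  inv(r(inv(m) ∪ inv(q)))

Answer: inv(r(inv(m) ∪ inv(q)))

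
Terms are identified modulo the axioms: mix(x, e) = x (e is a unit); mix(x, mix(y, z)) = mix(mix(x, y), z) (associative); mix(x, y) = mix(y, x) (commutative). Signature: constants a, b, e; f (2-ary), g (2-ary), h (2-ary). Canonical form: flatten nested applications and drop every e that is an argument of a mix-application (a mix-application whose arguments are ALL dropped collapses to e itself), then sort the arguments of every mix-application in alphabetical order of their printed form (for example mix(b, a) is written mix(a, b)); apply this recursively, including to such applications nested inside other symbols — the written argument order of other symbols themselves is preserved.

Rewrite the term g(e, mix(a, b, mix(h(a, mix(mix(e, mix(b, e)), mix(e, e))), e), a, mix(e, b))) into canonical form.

Answer: g(e, mix(a, a, b, b, h(a, b)))

Derivation:
Focus inside:  mix(a, b, mix(h(a, mix(mix(e, mix(b, e)), mix(e, e))), e), a, mix(e, b))
Un-nest:  mix(a, b, h(a, mix(mix(e, mix(b, e)), mix(e, e))), e, a, e, b)
Canonicalize subterm:  h(a, mix(mix(e, mix(b, e)), mix(e, e)))  →  h(a, b)
Units out:  drop e (×2)
Order the arguments:  mix(a, a, b, b, h(a, b))
Put back:  g(e, mix(a, a, b, b, h(a, b)))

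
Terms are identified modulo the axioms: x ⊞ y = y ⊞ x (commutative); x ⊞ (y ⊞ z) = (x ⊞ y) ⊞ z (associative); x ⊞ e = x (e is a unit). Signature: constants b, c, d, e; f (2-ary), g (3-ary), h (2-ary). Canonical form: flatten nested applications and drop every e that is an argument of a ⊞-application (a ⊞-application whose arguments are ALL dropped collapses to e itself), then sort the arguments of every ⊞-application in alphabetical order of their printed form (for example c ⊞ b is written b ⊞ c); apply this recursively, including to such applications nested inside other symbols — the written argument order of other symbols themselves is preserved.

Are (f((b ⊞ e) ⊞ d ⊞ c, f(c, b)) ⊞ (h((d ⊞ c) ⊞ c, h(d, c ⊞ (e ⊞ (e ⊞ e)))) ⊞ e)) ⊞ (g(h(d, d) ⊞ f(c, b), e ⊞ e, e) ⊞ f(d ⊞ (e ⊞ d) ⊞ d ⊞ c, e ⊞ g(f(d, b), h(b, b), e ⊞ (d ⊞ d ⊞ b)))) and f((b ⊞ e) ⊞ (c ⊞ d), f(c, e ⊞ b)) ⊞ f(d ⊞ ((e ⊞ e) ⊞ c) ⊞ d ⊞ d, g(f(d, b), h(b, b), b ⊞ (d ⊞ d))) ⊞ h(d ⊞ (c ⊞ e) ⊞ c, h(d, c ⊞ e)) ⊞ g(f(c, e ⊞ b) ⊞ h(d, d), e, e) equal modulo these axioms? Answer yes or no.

Answer: yes — both canonical forms are f(b ⊞ c ⊞ d, f(c, b)) ⊞ f(c ⊞ d ⊞ d ⊞ d, g(f(d, b), h(b, b), b ⊞ d ⊞ d)) ⊞ g(f(c, b) ⊞ h(d, d), e, e) ⊞ h(c ⊞ c ⊞ d, h(d, c))

Derivation:
Left:  (f((b ⊞ e) ⊞ d ⊞ c, f(c, b)) ⊞ (h((d ⊞ c) ⊞ c, h(d, c ⊞ (e ⊞ (e ⊞ e)))) ⊞ e)) ⊞ (g(h(d, d) ⊞ f(c, b), e ⊞ e, e) ⊞ f(d ⊞ (e ⊞ d) ⊞ d ⊞ c, e ⊞ g(f(d, b), h(b, b), e ⊞ (d ⊞ d ⊞ b))))
  Merge nested applications:  f((b ⊞ e) ⊞ d ⊞ c, f(c, b)) ⊞ h((d ⊞ c) ⊞ c, h(d, c ⊞ (e ⊞ (e ⊞ e)))) ⊞ e ⊞ g(h(d, d) ⊞ f(c, b), e ⊞ e, e) ⊞ f(d ⊞ (e ⊞ d) ⊞ d ⊞ c, e ⊞ g(f(d, b), h(b, b), e ⊞ (d ⊞ d ⊞ b)))
  Canonicalize subterm:  f((b ⊞ e) ⊞ d ⊞ c, f(c, b))  →  f(b ⊞ c ⊞ d, f(c, b))
  Inside:  h((d ⊞ c) ⊞ c, h(d, c ⊞ (e ⊞ (e ⊞ e))))  →  h(c ⊞ c ⊞ d, h(d, c))
  Simplify inside:  g(h(d, d) ⊞ f(c, b), e ⊞ e, e)  →  g(f(c, b) ⊞ h(d, d), e, e)
  Unit:  drop e
  Order the arguments:  f(b ⊞ c ⊞ d, f(c, b)) ⊞ f(c ⊞ d ⊞ d ⊞ d, g(f(d, b), h(b, b), b ⊞ d ⊞ d)) ⊞ g(f(c, b) ⊞ h(d, d), e, e) ⊞ h(c ⊞ c ⊞ d, h(d, c))
Right:  f((b ⊞ e) ⊞ (c ⊞ d), f(c, e ⊞ b)) ⊞ f(d ⊞ ((e ⊞ e) ⊞ c) ⊞ d ⊞ d, g(f(d, b), h(b, b), b ⊞ (d ⊞ d))) ⊞ h(d ⊞ (c ⊞ e) ⊞ c, h(d, c ⊞ e)) ⊞ g(f(c, e ⊞ b) ⊞ h(d, d), e, e)
  Inside:  f((b ⊞ e) ⊞ (c ⊞ d), f(c, e ⊞ b))  →  f(b ⊞ c ⊞ d, f(c, b))
  Inside:  f(d ⊞ ((e ⊞ e) ⊞ c) ⊞ d ⊞ d, g(f(d, b), h(b, b), b ⊞ (d ⊞ d)))  →  f(c ⊞ d ⊞ d ⊞ d, g(f(d, b), h(b, b), b ⊞ d ⊞ d))
  Canonicalize subterm:  h(d ⊞ (c ⊞ e) ⊞ c, h(d, c ⊞ e))  →  h(c ⊞ c ⊞ d, h(d, c))
  Sort:  f(b ⊞ c ⊞ d, f(c, b)) ⊞ f(c ⊞ d ⊞ d ⊞ d, g(f(d, b), h(b, b), b ⊞ d ⊞ d)) ⊞ g(f(c, b) ⊞ h(d, d), e, e) ⊞ h(c ⊞ c ⊞ d, h(d, c))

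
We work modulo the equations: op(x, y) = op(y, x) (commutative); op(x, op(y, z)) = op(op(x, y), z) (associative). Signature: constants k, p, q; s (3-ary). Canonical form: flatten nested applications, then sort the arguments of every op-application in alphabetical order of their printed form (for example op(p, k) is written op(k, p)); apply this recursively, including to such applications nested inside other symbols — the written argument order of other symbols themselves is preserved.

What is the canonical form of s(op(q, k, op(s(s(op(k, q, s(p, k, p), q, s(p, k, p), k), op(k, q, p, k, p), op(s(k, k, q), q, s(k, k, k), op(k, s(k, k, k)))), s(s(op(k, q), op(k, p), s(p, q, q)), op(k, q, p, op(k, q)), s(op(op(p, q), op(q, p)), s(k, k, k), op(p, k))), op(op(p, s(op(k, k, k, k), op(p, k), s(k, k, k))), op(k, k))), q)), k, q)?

Work inside:  op(q, k, op(s(s(op(k, q, s(p, k, p), q, s(p, k, p), k), op(k, q, p, k, p), op(s(k, k, q), q, s(k, k, k), op(k, s(k, k, k)))), s(s(op(k, q), op(k, p), s(p, q, q)), op(k, q, p, op(k, q)), s(op(op(p, q), op(q, p)), s(k, k, k), op(p, k))), op(op(p, s(op(k, k, k, k), op(p, k), s(k, k, k))), op(k, k))), q))
Merge nested applications:  op(q, k, s(s(op(k, q, s(p, k, p), q, s(p, k, p), k), op(k, q, p, k, p), op(s(k, k, q), q, s(k, k, k), op(k, s(k, k, k)))), s(s(op(k, q), op(k, p), s(p, q, q)), op(k, q, p, op(k, q)), s(op(op(p, q), op(q, p)), s(k, k, k), op(p, k))), op(op(p, s(op(k, k, k, k), op(p, k), s(k, k, k))), op(k, k))), q)
Simplify inside:  s(s(op(k, q, s(p, k, p), q, s(p, k, p), k), op(k, q, p, k, p), op(s(k, k, q), q, s(k, k, k), op(k, s(k, k, k)))), s(s(op(k, q), op(k, p), s(p, q, q)), op(k, q, p, op(k, q)), s(op(op(p, q), op(q, p)), s(k, k, k), op(p, k))), op(op(p, s(op(k, k, k, k), op(p, k), s(k, k, k))), op(k, k)))  →  s(s(op(k, k, q, q, s(p, k, p), s(p, k, p)), op(k, k, p, p, q), op(k, q, s(k, k, k), s(k, k, k), s(k, k, q))), s(s(op(k, q), op(k, p), s(p, q, q)), op(k, k, p, q, q), s(op(p, p, q, q), s(k, k, k), op(k, p))), op(k, k, p, s(op(k, k, k, k), op(k, p), s(k, k, k))))
Sort:  op(k, q, q, s(s(op(k, k, q, q, s(p, k, p), s(p, k, p)), op(k, k, p, p, q), op(k, q, s(k, k, k), s(k, k, k), s(k, k, q))), s(s(op(k, q), op(k, p), s(p, q, q)), op(k, k, p, q, q), s(op(p, p, q, q), s(k, k, k), op(k, p))), op(k, k, p, s(op(k, k, k, k), op(k, p), s(k, k, k)))))
Put back:  s(op(k, q, q, s(s(op(k, k, q, q, s(p, k, p), s(p, k, p)), op(k, k, p, p, q), op(k, q, s(k, k, k), s(k, k, k), s(k, k, q))), s(s(op(k, q), op(k, p), s(p, q, q)), op(k, k, p, q, q), s(op(p, p, q, q), s(k, k, k), op(k, p))), op(k, k, p, s(op(k, k, k, k), op(k, p), s(k, k, k))))), k, q)

Answer: s(op(k, q, q, s(s(op(k, k, q, q, s(p, k, p), s(p, k, p)), op(k, k, p, p, q), op(k, q, s(k, k, k), s(k, k, k), s(k, k, q))), s(s(op(k, q), op(k, p), s(p, q, q)), op(k, k, p, q, q), s(op(p, p, q, q), s(k, k, k), op(k, p))), op(k, k, p, s(op(k, k, k, k), op(k, p), s(k, k, k))))), k, q)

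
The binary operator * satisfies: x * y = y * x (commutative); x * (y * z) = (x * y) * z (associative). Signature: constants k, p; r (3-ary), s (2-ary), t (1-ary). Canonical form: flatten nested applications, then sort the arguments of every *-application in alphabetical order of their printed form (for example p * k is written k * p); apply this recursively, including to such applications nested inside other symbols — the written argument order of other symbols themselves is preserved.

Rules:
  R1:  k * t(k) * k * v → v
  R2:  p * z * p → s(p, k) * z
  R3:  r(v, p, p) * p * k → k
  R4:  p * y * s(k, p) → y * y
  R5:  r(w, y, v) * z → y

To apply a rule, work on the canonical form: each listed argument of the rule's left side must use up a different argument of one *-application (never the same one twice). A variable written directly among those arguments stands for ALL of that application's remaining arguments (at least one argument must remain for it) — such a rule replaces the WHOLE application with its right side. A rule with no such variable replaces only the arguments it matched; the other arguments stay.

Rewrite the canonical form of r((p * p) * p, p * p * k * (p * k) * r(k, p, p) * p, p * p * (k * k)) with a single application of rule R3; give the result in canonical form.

Answer: r(p * p * p, k * k * p * p * p, k * k * p * p)

Derivation:
Canonical form:  r(p * p * p, k * k * p * p * p * p * r(k, p, p), k * k * p * p)
Apply R3:  consuming k, p, r(k, p, p);  v := k
Giving:  r(p * p * p, k * k * p * p * p, k * k * p * p)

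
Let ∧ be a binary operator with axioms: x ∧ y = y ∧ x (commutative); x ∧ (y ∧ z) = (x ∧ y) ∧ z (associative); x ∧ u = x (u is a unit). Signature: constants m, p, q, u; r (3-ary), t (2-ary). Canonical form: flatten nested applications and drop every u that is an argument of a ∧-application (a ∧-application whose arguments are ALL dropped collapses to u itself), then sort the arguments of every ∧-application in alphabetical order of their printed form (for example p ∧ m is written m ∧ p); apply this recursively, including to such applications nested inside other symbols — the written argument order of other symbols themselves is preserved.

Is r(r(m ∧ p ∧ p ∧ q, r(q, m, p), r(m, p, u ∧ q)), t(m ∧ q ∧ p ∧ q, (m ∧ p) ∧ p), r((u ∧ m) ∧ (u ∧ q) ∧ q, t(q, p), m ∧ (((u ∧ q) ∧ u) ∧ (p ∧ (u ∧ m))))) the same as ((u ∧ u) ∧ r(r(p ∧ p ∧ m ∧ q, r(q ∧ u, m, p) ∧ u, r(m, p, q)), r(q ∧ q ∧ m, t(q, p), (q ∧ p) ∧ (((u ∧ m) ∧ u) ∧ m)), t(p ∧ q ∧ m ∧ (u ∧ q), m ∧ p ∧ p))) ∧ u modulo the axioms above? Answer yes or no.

Answer: no — r(r(m ∧ p ∧ p ∧ q, r(q, m, p), r(m, p, q)), t(m ∧ p ∧ q ∧ q, m ∧ p ∧ p), r(m ∧ q ∧ q, t(q, p), m ∧ m ∧ p ∧ q)) vs r(r(m ∧ p ∧ p ∧ q, r(q, m, p), r(m, p, q)), r(m ∧ q ∧ q, t(q, p), m ∧ m ∧ p ∧ q), t(m ∧ p ∧ q ∧ q, m ∧ p ∧ p))

Derivation:
Left:  r(r(m ∧ p ∧ p ∧ q, r(q, m, p), r(m, p, u ∧ q)), t(m ∧ q ∧ p ∧ q, (m ∧ p) ∧ p), r((u ∧ m) ∧ (u ∧ q) ∧ q, t(q, p), m ∧ (((u ∧ q) ∧ u) ∧ (p ∧ (u ∧ m)))))
  Focus inside:  m ∧ (((u ∧ q) ∧ u) ∧ (p ∧ (u ∧ m)))
  Un-nest:  m ∧ u ∧ q ∧ u ∧ p ∧ u ∧ m
  Unit:  drop u (×3)
  Order the arguments:  m ∧ m ∧ p ∧ q
  Reassemble:  r(r(m ∧ p ∧ p ∧ q, r(q, m, p), r(m, p, q)), t(m ∧ p ∧ q ∧ q, m ∧ p ∧ p), r(m ∧ q ∧ q, t(q, p), m ∧ m ∧ p ∧ q))
Right:  ((u ∧ u) ∧ r(r(p ∧ p ∧ m ∧ q, r(q ∧ u, m, p) ∧ u, r(m, p, q)), r(q ∧ q ∧ m, t(q, p), (q ∧ p) ∧ (((u ∧ m) ∧ u) ∧ m)), t(p ∧ q ∧ m ∧ (u ∧ q), m ∧ p ∧ p))) ∧ u
  Un-nest:  u ∧ u ∧ r(r(p ∧ p ∧ m ∧ q, r(q ∧ u, m, p) ∧ u, r(m, p, q)), r(q ∧ q ∧ m, t(q, p), (q ∧ p) ∧ (((u ∧ m) ∧ u) ∧ m)), t(p ∧ q ∧ m ∧ (u ∧ q), m ∧ p ∧ p)) ∧ u
  Canonicalize subterm:  r(r(p ∧ p ∧ m ∧ q, r(q ∧ u, m, p) ∧ u, r(m, p, q)), r(q ∧ q ∧ m, t(q, p), (q ∧ p) ∧ (((u ∧ m) ∧ u) ∧ m)), t(p ∧ q ∧ m ∧ (u ∧ q), m ∧ p ∧ p))  →  r(r(m ∧ p ∧ p ∧ q, r(q, m, p), r(m, p, q)), r(m ∧ q ∧ q, t(q, p), m ∧ m ∧ p ∧ q), t(m ∧ p ∧ q ∧ q, m ∧ p ∧ p))
  Drop the unit:  drop u (×3)
  Sort:  r(r(m ∧ p ∧ p ∧ q, r(q, m, p), r(m, p, q)), r(m ∧ q ∧ q, t(q, p), m ∧ m ∧ p ∧ q), t(m ∧ p ∧ q ∧ q, m ∧ p ∧ p))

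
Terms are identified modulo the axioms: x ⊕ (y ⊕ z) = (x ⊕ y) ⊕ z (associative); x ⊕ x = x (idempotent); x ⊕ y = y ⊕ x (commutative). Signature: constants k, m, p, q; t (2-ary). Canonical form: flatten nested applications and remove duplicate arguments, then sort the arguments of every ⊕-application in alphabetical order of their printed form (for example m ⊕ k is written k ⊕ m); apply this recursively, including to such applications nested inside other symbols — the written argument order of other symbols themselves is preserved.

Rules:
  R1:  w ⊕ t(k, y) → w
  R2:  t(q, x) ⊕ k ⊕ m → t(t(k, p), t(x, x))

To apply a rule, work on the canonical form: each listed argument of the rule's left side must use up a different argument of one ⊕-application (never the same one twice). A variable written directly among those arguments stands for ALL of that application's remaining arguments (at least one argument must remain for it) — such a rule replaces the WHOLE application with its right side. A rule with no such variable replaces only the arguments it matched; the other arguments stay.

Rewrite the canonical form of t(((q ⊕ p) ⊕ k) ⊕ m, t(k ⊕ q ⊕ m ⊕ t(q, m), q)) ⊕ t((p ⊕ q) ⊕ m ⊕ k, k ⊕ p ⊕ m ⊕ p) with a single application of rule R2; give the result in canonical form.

Canonical form:  t(k ⊕ m ⊕ p ⊕ q, k ⊕ m ⊕ p) ⊕ t(k ⊕ m ⊕ p ⊕ q, t(k ⊕ m ⊕ q ⊕ t(q, m), q))
R2 matches:  uses k, m, t(q, m);  x := m
New term:  t(k ⊕ m ⊕ p ⊕ q, k ⊕ m ⊕ p) ⊕ t(k ⊕ m ⊕ p ⊕ q, t(q ⊕ t(t(k, p), t(m, m)), q))

Answer: t(k ⊕ m ⊕ p ⊕ q, k ⊕ m ⊕ p) ⊕ t(k ⊕ m ⊕ p ⊕ q, t(q ⊕ t(t(k, p), t(m, m)), q))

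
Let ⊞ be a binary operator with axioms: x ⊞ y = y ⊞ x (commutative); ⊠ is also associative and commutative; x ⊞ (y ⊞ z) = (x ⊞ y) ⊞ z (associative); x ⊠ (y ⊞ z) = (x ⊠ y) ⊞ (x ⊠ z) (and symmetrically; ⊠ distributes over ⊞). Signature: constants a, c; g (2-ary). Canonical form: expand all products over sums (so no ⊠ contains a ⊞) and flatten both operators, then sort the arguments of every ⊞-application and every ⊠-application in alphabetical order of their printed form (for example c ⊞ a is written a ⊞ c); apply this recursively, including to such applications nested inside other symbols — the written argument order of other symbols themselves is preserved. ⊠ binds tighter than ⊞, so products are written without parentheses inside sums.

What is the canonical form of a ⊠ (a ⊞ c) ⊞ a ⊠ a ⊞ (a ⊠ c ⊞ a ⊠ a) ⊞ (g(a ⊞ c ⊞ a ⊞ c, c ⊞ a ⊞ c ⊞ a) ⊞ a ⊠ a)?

Distribute:  a ⊠ a ⊞ a ⊠ c ⊞ a ⊠ a ⊞ a ⊠ c ⊞ a ⊠ a ⊞ g(a ⊞ a ⊞ c ⊞ c, a ⊞ a ⊞ c ⊞ c) ⊞ a ⊠ a
Order the arguments:  a ⊠ a ⊞ a ⊠ a ⊞ a ⊠ a ⊞ a ⊠ a ⊞ a ⊠ c ⊞ a ⊠ c ⊞ g(a ⊞ a ⊞ c ⊞ c, a ⊞ a ⊞ c ⊞ c)

Answer: a ⊠ a ⊞ a ⊠ a ⊞ a ⊠ a ⊞ a ⊠ a ⊞ a ⊠ c ⊞ a ⊠ c ⊞ g(a ⊞ a ⊞ c ⊞ c, a ⊞ a ⊞ c ⊞ c)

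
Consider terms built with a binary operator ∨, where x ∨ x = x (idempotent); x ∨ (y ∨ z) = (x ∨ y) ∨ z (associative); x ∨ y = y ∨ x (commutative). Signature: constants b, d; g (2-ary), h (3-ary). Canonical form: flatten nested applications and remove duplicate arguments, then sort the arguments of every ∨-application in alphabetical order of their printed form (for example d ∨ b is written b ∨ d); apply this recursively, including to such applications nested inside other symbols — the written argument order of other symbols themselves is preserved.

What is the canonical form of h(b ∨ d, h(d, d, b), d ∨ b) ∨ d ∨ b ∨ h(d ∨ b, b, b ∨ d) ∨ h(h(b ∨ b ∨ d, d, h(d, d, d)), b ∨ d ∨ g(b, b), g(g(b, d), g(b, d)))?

Simplify inside:  h(b ∨ d, h(d, d, b), d ∨ b)  →  h(b ∨ d, h(d, d, b), b ∨ d)
Canonicalize subterm:  h(d ∨ b, b, b ∨ d)  →  h(b ∨ d, b, b ∨ d)
Inside:  h(h(b ∨ b ∨ d, d, h(d, d, d)), b ∨ d ∨ g(b, b), g(g(b, d), g(b, d)))  →  h(h(b ∨ d, d, h(d, d, d)), b ∨ d ∨ g(b, b), g(g(b, d), g(b, d)))
Order the arguments:  b ∨ d ∨ h(b ∨ d, b, b ∨ d) ∨ h(b ∨ d, h(d, d, b), b ∨ d) ∨ h(h(b ∨ d, d, h(d, d, d)), b ∨ d ∨ g(b, b), g(g(b, d), g(b, d)))

Answer: b ∨ d ∨ h(b ∨ d, b, b ∨ d) ∨ h(b ∨ d, h(d, d, b), b ∨ d) ∨ h(h(b ∨ d, d, h(d, d, d)), b ∨ d ∨ g(b, b), g(g(b, d), g(b, d)))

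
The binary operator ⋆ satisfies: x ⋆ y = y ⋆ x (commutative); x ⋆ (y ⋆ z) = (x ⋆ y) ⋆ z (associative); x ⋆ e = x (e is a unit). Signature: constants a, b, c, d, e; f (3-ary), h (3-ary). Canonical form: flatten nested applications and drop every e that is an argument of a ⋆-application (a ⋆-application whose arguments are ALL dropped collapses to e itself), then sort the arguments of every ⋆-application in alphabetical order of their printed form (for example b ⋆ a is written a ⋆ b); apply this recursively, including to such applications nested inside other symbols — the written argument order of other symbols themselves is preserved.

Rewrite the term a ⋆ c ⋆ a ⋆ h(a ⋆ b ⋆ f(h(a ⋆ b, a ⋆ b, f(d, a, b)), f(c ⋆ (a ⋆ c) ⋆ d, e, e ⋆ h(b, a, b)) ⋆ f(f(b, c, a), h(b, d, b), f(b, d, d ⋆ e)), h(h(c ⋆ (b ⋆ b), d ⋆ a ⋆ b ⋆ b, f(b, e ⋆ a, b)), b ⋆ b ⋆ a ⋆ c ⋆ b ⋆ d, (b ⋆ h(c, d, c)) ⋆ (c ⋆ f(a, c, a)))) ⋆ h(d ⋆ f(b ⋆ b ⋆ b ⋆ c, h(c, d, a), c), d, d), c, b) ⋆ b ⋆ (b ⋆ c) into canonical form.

Answer: a ⋆ a ⋆ b ⋆ b ⋆ c ⋆ c ⋆ h(a ⋆ b ⋆ f(h(a ⋆ b, a ⋆ b, f(d, a, b)), f(a ⋆ c ⋆ c ⋆ d, e, h(b, a, b)) ⋆ f(f(b, c, a), h(b, d, b), f(b, d, d)), h(h(b ⋆ b ⋆ c, a ⋆ b ⋆ b ⋆ d, f(b, a, b)), a ⋆ b ⋆ b ⋆ b ⋆ c ⋆ d, b ⋆ c ⋆ f(a, c, a) ⋆ h(c, d, c))) ⋆ h(d ⋆ f(b ⋆ b ⋆ b ⋆ c, h(c, d, a), c), d, d), c, b)

Derivation:
Flatten:  a ⋆ c ⋆ a ⋆ h(a ⋆ b ⋆ f(h(a ⋆ b, a ⋆ b, f(d, a, b)), f(c ⋆ (a ⋆ c) ⋆ d, e, e ⋆ h(b, a, b)) ⋆ f(f(b, c, a), h(b, d, b), f(b, d, d ⋆ e)), h(h(c ⋆ (b ⋆ b), d ⋆ a ⋆ b ⋆ b, f(b, e ⋆ a, b)), b ⋆ b ⋆ a ⋆ c ⋆ b ⋆ d, (b ⋆ h(c, d, c)) ⋆ (c ⋆ f(a, c, a)))) ⋆ h(d ⋆ f(b ⋆ b ⋆ b ⋆ c, h(c, d, a), c), d, d), c, b) ⋆ b ⋆ b ⋆ c
Canonicalize subterm:  h(a ⋆ b ⋆ f(h(a ⋆ b, a ⋆ b, f(d, a, b)), f(c ⋆ (a ⋆ c) ⋆ d, e, e ⋆ h(b, a, b)) ⋆ f(f(b, c, a), h(b, d, b), f(b, d, d ⋆ e)), h(h(c ⋆ (b ⋆ b), d ⋆ a ⋆ b ⋆ b, f(b, e ⋆ a, b)), b ⋆ b ⋆ a ⋆ c ⋆ b ⋆ d, (b ⋆ h(c, d, c)) ⋆ (c ⋆ f(a, c, a)))) ⋆ h(d ⋆ f(b ⋆ b ⋆ b ⋆ c, h(c, d, a), c), d, d), c, b)  →  h(a ⋆ b ⋆ f(h(a ⋆ b, a ⋆ b, f(d, a, b)), f(a ⋆ c ⋆ c ⋆ d, e, h(b, a, b)) ⋆ f(f(b, c, a), h(b, d, b), f(b, d, d)), h(h(b ⋆ b ⋆ c, a ⋆ b ⋆ b ⋆ d, f(b, a, b)), a ⋆ b ⋆ b ⋆ b ⋆ c ⋆ d, b ⋆ c ⋆ f(a, c, a) ⋆ h(c, d, c))) ⋆ h(d ⋆ f(b ⋆ b ⋆ b ⋆ c, h(c, d, a), c), d, d), c, b)
Sort:  a ⋆ a ⋆ b ⋆ b ⋆ c ⋆ c ⋆ h(a ⋆ b ⋆ f(h(a ⋆ b, a ⋆ b, f(d, a, b)), f(a ⋆ c ⋆ c ⋆ d, e, h(b, a, b)) ⋆ f(f(b, c, a), h(b, d, b), f(b, d, d)), h(h(b ⋆ b ⋆ c, a ⋆ b ⋆ b ⋆ d, f(b, a, b)), a ⋆ b ⋆ b ⋆ b ⋆ c ⋆ d, b ⋆ c ⋆ f(a, c, a) ⋆ h(c, d, c))) ⋆ h(d ⋆ f(b ⋆ b ⋆ b ⋆ c, h(c, d, a), c), d, d), c, b)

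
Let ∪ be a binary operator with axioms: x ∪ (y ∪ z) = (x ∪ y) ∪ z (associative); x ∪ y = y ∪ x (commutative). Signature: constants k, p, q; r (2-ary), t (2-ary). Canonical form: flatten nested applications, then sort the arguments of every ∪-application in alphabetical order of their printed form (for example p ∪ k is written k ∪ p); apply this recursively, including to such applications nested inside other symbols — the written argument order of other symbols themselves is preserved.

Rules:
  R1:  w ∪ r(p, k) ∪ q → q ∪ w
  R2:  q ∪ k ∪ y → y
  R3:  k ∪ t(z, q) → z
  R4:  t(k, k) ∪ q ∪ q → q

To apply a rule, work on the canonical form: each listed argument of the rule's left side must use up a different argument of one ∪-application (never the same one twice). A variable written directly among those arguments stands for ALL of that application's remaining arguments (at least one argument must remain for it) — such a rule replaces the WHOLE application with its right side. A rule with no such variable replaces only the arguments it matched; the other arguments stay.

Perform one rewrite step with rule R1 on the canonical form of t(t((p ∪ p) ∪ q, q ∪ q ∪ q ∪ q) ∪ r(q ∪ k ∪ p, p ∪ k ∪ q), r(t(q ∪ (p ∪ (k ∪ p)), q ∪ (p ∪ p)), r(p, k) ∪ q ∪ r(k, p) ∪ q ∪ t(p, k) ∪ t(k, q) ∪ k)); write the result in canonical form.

Canonical form:  t(r(k ∪ p ∪ q, k ∪ p ∪ q) ∪ t(p ∪ p ∪ q, q ∪ q ∪ q ∪ q), r(t(k ∪ p ∪ p ∪ q, p ∪ p ∪ q), k ∪ q ∪ q ∪ r(k, p) ∪ r(p, k) ∪ t(k, q) ∪ t(p, k)))
Apply R1:  consuming q, r(p, k);  w := k ∪ q ∪ r(k, p) ∪ t(k, q) ∪ t(p, k)
The variable takes the whole remainder — replace the entire application.
Result:  t(r(k ∪ p ∪ q, k ∪ p ∪ q) ∪ t(p ∪ p ∪ q, q ∪ q ∪ q ∪ q), r(t(k ∪ p ∪ p ∪ q, p ∪ p ∪ q), k ∪ q ∪ q ∪ r(k, p) ∪ t(k, q) ∪ t(p, k)))

Answer: t(r(k ∪ p ∪ q, k ∪ p ∪ q) ∪ t(p ∪ p ∪ q, q ∪ q ∪ q ∪ q), r(t(k ∪ p ∪ p ∪ q, p ∪ p ∪ q), k ∪ q ∪ q ∪ r(k, p) ∪ t(k, q) ∪ t(p, k)))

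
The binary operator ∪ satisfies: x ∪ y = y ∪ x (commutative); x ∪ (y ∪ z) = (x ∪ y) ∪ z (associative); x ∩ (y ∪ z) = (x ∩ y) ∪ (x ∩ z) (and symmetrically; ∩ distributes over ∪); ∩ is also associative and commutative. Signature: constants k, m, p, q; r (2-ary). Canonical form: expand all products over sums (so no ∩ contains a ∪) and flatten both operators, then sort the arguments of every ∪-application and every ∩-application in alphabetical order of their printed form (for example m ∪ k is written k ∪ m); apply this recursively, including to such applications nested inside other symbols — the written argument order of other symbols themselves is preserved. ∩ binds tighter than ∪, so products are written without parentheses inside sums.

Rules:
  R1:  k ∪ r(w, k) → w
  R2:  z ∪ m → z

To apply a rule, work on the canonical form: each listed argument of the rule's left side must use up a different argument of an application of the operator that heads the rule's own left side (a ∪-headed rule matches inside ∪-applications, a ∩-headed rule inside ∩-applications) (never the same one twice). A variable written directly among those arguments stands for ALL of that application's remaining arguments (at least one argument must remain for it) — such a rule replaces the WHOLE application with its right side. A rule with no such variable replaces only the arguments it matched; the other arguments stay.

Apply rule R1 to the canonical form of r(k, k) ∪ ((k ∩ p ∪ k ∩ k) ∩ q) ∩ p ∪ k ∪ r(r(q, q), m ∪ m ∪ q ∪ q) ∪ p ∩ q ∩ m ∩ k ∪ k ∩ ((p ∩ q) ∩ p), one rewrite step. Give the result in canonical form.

Answer: k ∪ k ∩ k ∩ p ∩ q ∪ k ∩ m ∩ p ∩ q ∪ k ∩ p ∩ p ∩ q ∪ k ∩ p ∩ p ∩ q ∪ r(r(q, q), m ∪ m ∪ q ∪ q)

Derivation:
Canonical form:  k ∪ k ∩ k ∩ p ∩ q ∪ k ∩ m ∩ p ∩ q ∪ k ∩ p ∩ p ∩ q ∪ k ∩ p ∩ p ∩ q ∪ r(k, k) ∪ r(r(q, q), m ∪ m ∪ q ∪ q)
Match R1:  consume k, r(k, k);  w := k
New term:  k ∪ k ∩ k ∩ p ∩ q ∪ k ∩ m ∩ p ∩ q ∪ k ∩ p ∩ p ∩ q ∪ k ∩ p ∩ p ∩ q ∪ r(r(q, q), m ∪ m ∪ q ∪ q)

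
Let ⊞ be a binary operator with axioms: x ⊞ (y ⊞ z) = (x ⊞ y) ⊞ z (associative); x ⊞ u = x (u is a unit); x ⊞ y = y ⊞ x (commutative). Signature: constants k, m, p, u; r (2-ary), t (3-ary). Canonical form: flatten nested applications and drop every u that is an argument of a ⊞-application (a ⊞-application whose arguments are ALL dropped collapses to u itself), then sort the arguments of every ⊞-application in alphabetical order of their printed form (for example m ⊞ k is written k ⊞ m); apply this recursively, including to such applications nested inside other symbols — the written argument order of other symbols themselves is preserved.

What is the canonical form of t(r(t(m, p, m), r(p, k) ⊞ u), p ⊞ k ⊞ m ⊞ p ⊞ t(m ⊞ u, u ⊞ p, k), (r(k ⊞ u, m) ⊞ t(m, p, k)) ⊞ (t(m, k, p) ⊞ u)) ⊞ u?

Answer: t(r(t(m, p, m), r(p, k)), k ⊞ m ⊞ p ⊞ p ⊞ t(m, p, k), r(k, m) ⊞ t(m, k, p) ⊞ t(m, p, k))

Derivation:
Canonicalize subterm:  t(r(t(m, p, m), r(p, k) ⊞ u), p ⊞ k ⊞ m ⊞ p ⊞ t(m ⊞ u, u ⊞ p, k), (r(k ⊞ u, m) ⊞ t(m, p, k)) ⊞ (t(m, k, p) ⊞ u))  →  t(r(t(m, p, m), r(p, k)), k ⊞ m ⊞ p ⊞ p ⊞ t(m, p, k), r(k, m) ⊞ t(m, k, p) ⊞ t(m, p, k))
Drop the unit:  drop u
Sort arguments:  t(r(t(m, p, m), r(p, k)), k ⊞ m ⊞ p ⊞ p ⊞ t(m, p, k), r(k, m) ⊞ t(m, k, p) ⊞ t(m, p, k))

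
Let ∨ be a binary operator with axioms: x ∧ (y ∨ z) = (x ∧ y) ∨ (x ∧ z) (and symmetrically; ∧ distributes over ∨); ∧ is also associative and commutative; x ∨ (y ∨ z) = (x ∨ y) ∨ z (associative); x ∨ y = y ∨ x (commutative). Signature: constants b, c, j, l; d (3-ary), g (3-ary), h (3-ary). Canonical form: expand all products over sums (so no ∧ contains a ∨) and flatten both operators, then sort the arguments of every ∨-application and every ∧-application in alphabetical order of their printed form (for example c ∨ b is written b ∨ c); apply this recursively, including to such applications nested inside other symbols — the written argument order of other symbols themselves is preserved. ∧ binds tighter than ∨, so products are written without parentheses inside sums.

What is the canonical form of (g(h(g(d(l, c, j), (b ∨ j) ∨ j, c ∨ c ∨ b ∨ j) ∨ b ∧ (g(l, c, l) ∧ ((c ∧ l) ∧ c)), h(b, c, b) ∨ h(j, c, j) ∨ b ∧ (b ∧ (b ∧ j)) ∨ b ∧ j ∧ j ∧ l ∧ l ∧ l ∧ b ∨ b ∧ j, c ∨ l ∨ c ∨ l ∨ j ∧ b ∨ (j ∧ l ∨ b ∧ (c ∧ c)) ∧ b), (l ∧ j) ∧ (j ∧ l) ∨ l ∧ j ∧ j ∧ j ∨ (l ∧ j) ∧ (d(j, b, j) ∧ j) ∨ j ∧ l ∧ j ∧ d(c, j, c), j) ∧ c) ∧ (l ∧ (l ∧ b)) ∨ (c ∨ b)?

Answer: b ∨ b ∧ c ∧ g(h(b ∧ c ∧ c ∧ g(l, c, l) ∧ l ∨ g(d(l, c, j), b ∨ j ∨ j, b ∨ c ∨ c ∨ j), b ∧ b ∧ b ∧ j ∨ b ∧ b ∧ j ∧ j ∧ l ∧ l ∧ l ∨ b ∧ j ∨ h(b, c, b) ∨ h(j, c, j), b ∧ b ∧ c ∧ c ∨ b ∧ j ∨ b ∧ j ∧ l ∨ c ∨ c ∨ l ∨ l), d(c, j, c) ∧ j ∧ j ∧ l ∨ d(j, b, j) ∧ j ∧ j ∧ l ∨ j ∧ j ∧ j ∧ l ∨ j ∧ j ∧ l ∧ l, j) ∧ l ∧ l ∨ c

Derivation:
Expand products over sums:  b ∧ c ∧ g(h(b ∧ c ∧ c ∧ g(l, c, l) ∧ l ∨ g(d(l, c, j), b ∨ j ∨ j, b ∨ c ∨ c ∨ j), b ∧ b ∧ b ∧ j ∨ b ∧ b ∧ j ∧ j ∧ l ∧ l ∧ l ∨ b ∧ j ∨ h(b, c, b) ∨ h(j, c, j), b ∧ b ∧ c ∧ c ∨ b ∧ j ∨ b ∧ j ∧ l ∨ c ∨ c ∨ l ∨ l), d(c, j, c) ∧ j ∧ j ∧ l ∨ d(j, b, j) ∧ j ∧ j ∧ l ∨ j ∧ j ∧ j ∧ l ∨ j ∧ j ∧ l ∧ l, j) ∧ l ∧ l ∨ c ∨ b
Order the arguments:  b ∨ b ∧ c ∧ g(h(b ∧ c ∧ c ∧ g(l, c, l) ∧ l ∨ g(d(l, c, j), b ∨ j ∨ j, b ∨ c ∨ c ∨ j), b ∧ b ∧ b ∧ j ∨ b ∧ b ∧ j ∧ j ∧ l ∧ l ∧ l ∨ b ∧ j ∨ h(b, c, b) ∨ h(j, c, j), b ∧ b ∧ c ∧ c ∨ b ∧ j ∨ b ∧ j ∧ l ∨ c ∨ c ∨ l ∨ l), d(c, j, c) ∧ j ∧ j ∧ l ∨ d(j, b, j) ∧ j ∧ j ∧ l ∨ j ∧ j ∧ j ∧ l ∨ j ∧ j ∧ l ∧ l, j) ∧ l ∧ l ∨ c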